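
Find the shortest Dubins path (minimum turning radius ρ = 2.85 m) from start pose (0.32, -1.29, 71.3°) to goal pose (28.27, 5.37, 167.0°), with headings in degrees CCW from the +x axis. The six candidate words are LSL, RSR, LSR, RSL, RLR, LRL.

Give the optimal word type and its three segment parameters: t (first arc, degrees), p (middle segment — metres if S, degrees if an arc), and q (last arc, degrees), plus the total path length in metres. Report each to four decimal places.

RSL: t = 73.4109°, p = 24.4160 m, q = 169.1109°, L = 36.4794 m

Let ψ = atan2(Δy, Δx) = atan2(6.66, 27.95) = 13.4027° be the start→goal bearing.
Normalize: d = |goal − start| / ρ = 28.732527/2.85 = 10.081588, α = (θ_start − ψ) mod 360° = 57.8973° = 1.010499 rad, β = (θ_goal − ψ) mod 360° = 153.5973° = 2.680779 rad.
Common terms: sin α = 0.847097, cos α = 0.531438, sin β = 0.444677, cos β = -0.895691, cos(α−β) = -0.099320, d² = 101.638424. Work in radians in the unit-radius frame; every candidate has L = ρ·(t + p + q).
LSL: p² = 2 + d² − 2cos(α−β) + 2d(sin α − sin β) = 111.951140; p = √p² = 10.580697; φ = atan2(cos β − cos α, d + sin α − sin β) = -0.135293 rad; t = (φ − α) mod 2π = 5.137393 rad, q = (β − φ) mod 2π = 2.816072 rad → L = 2.85·(5.137393 + 10.580697 + 2.816072) = 2.85·18.534162 = 52.822362 m
RSR: p² = 2 + d² − 2cos(α−β) + 2d(sin β − sin α) = 95.722988; p = √p² = 9.783813; φ = atan2(cos α − cos β, d − sin α + sin β) = 0.146389 rad; t = (α − φ) mod 2π = 0.864111 rad, q = (φ − β) mod 2π = 3.748795 rad → L = 2.85·(0.864111 + 9.783813 + 3.748795) = 2.85·14.396718 = 41.030646 m
LSR: p² = d² − 2 + 2cos(α−β) + 2d(sin α + sin β) = 125.486052; p = √p² = 11.202056; φ = atan2(−cos α − cos β, d + sin α + sin β) − atan2(−2, p) = 0.208693 rad; t = (φ − α) mod 2π = 5.481379 rad, q = (φ − β) mod 2π = 3.811099 rad → L = 2.85·(5.481379 + 11.202056 + 3.811099) = 2.85·20.494534 = 58.409421 m
RSL: p² = d² − 2 + 2cos(α−β) − 2d(sin α + sin β) = 73.393517; p = √p² = 8.567002; φ = atan2(cos α + cos β, d − sin α − sin β) − atan2(2, p) = -0.270763 rad; t = (α − φ) mod 2π = 1.281262 rad, q = (β − φ) mod 2π = 2.951542 rad → L = 2.85·(1.281262 + 8.567002 + 2.951542) = 2.85·12.799806 = 36.479447 m
RLR: c = (6 − d² + 2cos(α−β) + 2d(sin α − sin β))/8 = -10.965373, |c| > 1 → infeasible
LRL: c = (6 − d² + 2cos(α−β) − 2d(sin α − sin β))/8 = -12.993892, |c| > 1 → infeasible
Shortest: RSL with L = 36.479447 m ≈ 36.4794 m
Convert RSL to answer units (arcs ×180/π): t = 1.281262·180/π = 73.4109°, p = ρ·p = 2.85·8.567002 = 24.4160 m, q = 2.951542·180/π = 169.1109°, L = 36.4794 m.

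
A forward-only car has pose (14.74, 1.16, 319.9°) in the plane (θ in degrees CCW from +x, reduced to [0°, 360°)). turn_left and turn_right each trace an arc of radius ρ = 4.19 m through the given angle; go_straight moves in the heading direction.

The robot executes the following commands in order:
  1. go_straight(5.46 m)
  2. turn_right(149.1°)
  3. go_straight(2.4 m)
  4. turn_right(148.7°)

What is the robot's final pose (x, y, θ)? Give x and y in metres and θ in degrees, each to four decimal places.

(12.2721, -1.2961, 22.1000°)

set_pose: (x, y, θ) = (14.7400, 1.1600, 319.9000°), ρ = 4.19
go_straight(5.46): x += 5.46·cos θ, y += 5.46·sin θ → (18.9165, -2.3569, 319.9000°)
turn_right(149.1°): centre at ρ to the right, rotate −149.1° → (15.5477, -9.6980, 170.8000°)
go_straight(2.4): x += 2.4·cos θ, y += 2.4·sin θ → (13.1786, -9.3143, 170.8000°)
turn_right(148.7°): centre at ρ to the right, rotate −148.7° → (12.2721, -1.2961, 22.1000°)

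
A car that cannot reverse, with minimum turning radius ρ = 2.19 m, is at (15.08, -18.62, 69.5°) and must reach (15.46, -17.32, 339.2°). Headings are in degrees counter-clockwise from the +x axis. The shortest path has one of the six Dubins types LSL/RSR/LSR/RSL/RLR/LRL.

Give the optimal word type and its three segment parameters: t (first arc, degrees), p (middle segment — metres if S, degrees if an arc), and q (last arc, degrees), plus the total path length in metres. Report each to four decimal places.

Let ψ = atan2(Δy, Δx) = atan2(1.30, 0.38) = 73.7060° be the start→goal bearing.
Normalize: d = |goal − start| / ρ = 1.354400/2.19 = 0.618448, α = (θ_start − ψ) mod 360° = 355.7940° = 6.209778 rad, β = (θ_goal − ψ) mod 360° = 265.4940° = 4.633745 rad.
Common terms: sin α = -0.073342, cos α = 0.997307, sin β = -0.996909, cos β = -0.078563, cos(α−β) = -0.005236, d² = 0.382477. Work in radians in the unit-radius frame; every candidate has L = ρ·(t + p + q).
LSL: p² = 2 + d² − 2cos(α−β) + 2d(sin α − sin β) = 3.535305; p = √p² = 1.880241; φ = atan2(cos β − cos α, d + sin α − sin β) = -0.609183 rad; t = (φ − α) mod 2π = 5.747410 rad, q = (β − φ) mod 2π = 5.242928 rad → L = 2.19·(5.747410 + 1.880241 + 5.242928) = 2.19·12.870579 = 28.186568 m
RSR: p² = 2 + d² − 2cos(α−β) + 2d(sin β − sin α) = 1.250593; p = √p² = 1.118299; φ = atan2(cos α − cos β, d − sin α + sin β) = 1.847143 rad; t = (α − φ) mod 2π = 4.362635 rad, q = (φ − β) mod 2π = 3.496583 rad → L = 2.19·(4.362635 + 1.118299 + 3.496583) = 2.19·8.977517 = 19.660762 m
LSR: p² = d² − 2 + 2cos(α−β) + 2d(sin α + sin β) = -2.951783 < 0 → infeasible
RSL: p² = d² − 2 + 2cos(α−β) − 2d(sin α + sin β) = -0.304206 < 0 → infeasible
RLR: c = (6 − d² + 2cos(α−β) + 2d(sin α − sin β))/8 = 0.843676; p = 2π − arccos c = 5.716483 rad; φ = atan2(cos α − cos β, d − sin α + sin β) = 1.847143 rad; t = (α − φ + p/2) mod 2π = 0.937691 rad, q = (α − β − t + p) mod 2π = 0.071639 rad → L = 2.19·(0.937691 + 5.716483 + 0.071639) = 2.19·6.725813 = 14.729530 m
LRL: c = (6 − d² + 2cos(α−β) − 2d(sin α − sin β))/8 = 0.558087; p = 2π − arccos c = 5.304467 rad; φ = atan2(cos β − cos α, d + sin α − sin β) = -0.609183 rad; t = (φ − α + p/2) mod 2π = 2.116458 rad, q = (β − α − t + p) mod 2π = 1.611977 rad → L = 2.19·(2.116458 + 5.304467 + 1.611977) = 2.19·9.032902 = 19.782056 m
Shortest: RLR with L = 14.729530 m ≈ 14.7295 m
Convert RLR to answer units (arcs ×180/π): t = 0.937691·180/π = 53.7257°, p = 5.716483·180/π = 327.5303°, q = 0.071639·180/π = 4.1046°, L = 14.7295 m.

RLR: t = 53.7257°, p = 327.5303°, q = 4.1046°, L = 14.7295 m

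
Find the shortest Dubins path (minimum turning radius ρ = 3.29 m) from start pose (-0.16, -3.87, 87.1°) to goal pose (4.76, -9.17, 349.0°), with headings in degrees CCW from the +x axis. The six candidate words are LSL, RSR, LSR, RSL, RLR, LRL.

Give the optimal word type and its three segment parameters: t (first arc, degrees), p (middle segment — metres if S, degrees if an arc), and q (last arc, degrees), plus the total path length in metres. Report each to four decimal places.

Let ψ = atan2(Δy, Δx) = atan2(-5.30, 4.92) = -47.1294° be the start→goal bearing.
Normalize: d = |goal − start| / ρ = 7.231625/3.29 = 2.198062, α = (θ_start − ψ) mod 360° = 134.2294° = 2.342745 rad, β = (θ_goal − ψ) mod 360° = 36.1294° = 0.630577 rad.
Common terms: sin α = 0.716553, cos α = -0.697533, sin β = 0.589611, cos β = 0.807688, cos(α−β) = -0.140901, d² = 4.831478. Work in radians in the unit-radius frame; every candidate has L = ρ·(t + p + q).
LSL: p² = 2 + d² − 2cos(α−β) + 2d(sin α − sin β) = 7.671334; p = √p² = 2.769717; φ = atan2(cos β − cos α, d + sin α − sin β) = 0.574549 rad; t = (φ − α) mod 2π = 4.514990 rad, q = (β − φ) mod 2π = 0.056028 rad → L = 3.29·(4.514990 + 2.769717 + 0.056028) = 3.29·7.340735 = 24.151017 m
RSR: p² = 2 + d² − 2cos(α−β) + 2d(sin β − sin α) = 6.555227; p = √p² = 2.560318; φ = atan2(cos α − cos β, d − sin α + sin β) = -0.628465 rad; t = (α − φ) mod 2π = 2.971210 rad, q = (φ − β) mod 2π = 5.024144 rad → L = 3.29·(2.971210 + 2.560318 + 5.024144) = 3.29·10.555671 = 34.728158 m
LSR: p² = d² − 2 + 2cos(α−β) + 2d(sin α + sin β) = 8.291734; p = √p² = 2.879537; φ = atan2(−cos α − cos β, d + sin α + sin β) − atan2(−2, p) = 0.575638 rad; t = (φ − α) mod 2π = 4.516079 rad, q = (φ − β) mod 2π = 6.228247 rad → L = 3.29·(4.516079 + 2.879537 + 6.228247) = 3.29·13.623863 = 44.822509 m
RSL: p² = d² − 2 + 2cos(α−β) − 2d(sin α + sin β) = -3.192383 < 0 → infeasible
RLR: c = (6 − d² + 2cos(α−β) + 2d(sin α − sin β))/8 = 0.180597; p = 2π − arccos c = 4.893982 rad; φ = atan2(cos α − cos β, d − sin α + sin β) = -0.628465 rad; t = (α − φ + p/2) mod 2π = 5.418201 rad, q = (α − β − t + p) mod 2π = 1.187949 rad → L = 3.29·(5.418201 + 4.893982 + 1.187949) = 3.29·11.500132 = 37.835434 m
LRL: c = (6 − d² + 2cos(α−β) − 2d(sin α − sin β))/8 = 0.041083; p = 2π − arccos c = 4.753484 rad; φ = atan2(cos β − cos α, d + sin α − sin β) = 0.574549 rad; t = (φ − α + p/2) mod 2π = 0.608546 rad, q = (β − α − t + p) mod 2π = 2.432770 rad → L = 3.29·(0.608546 + 4.753484 + 2.432770) = 3.29·7.794800 = 25.644891 m
Shortest: LSL with L = 24.151017 m ≈ 24.1510 m
Convert LSL to answer units (arcs ×180/π): t = 4.514990·180/π = 258.6898°, p = ρ·p = 3.29·2.769717 = 9.1124 m, q = 0.056028·180/π = 3.2102°, L = 24.1510 m.

LSL: t = 258.6898°, p = 9.1124 m, q = 3.2102°, L = 24.1510 m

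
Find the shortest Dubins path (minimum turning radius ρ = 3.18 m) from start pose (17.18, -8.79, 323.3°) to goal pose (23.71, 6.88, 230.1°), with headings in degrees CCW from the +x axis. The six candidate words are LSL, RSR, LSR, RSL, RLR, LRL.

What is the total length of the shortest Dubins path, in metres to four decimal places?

27.9513 m

Let ψ = atan2(Δy, Δx) = atan2(15.67, 6.53) = 67.3775° be the start→goal bearing.
Normalize: d = |goal − start| / ρ = 16.976154/3.18 = 5.338413, α = (θ_start − ψ) mod 360° = 255.9225° = 4.466690 rad, β = (θ_goal − ψ) mod 360° = 162.7225° = 2.840043 rad.
Common terms: sin α = -0.969967, cos α = -0.243235, sin β = 0.297001, cos β = -0.954877, cos(α−β) = -0.055822, d² = 28.498655. Work in radians in the unit-radius frame; every candidate has L = ρ·(t + p + q).
LSL: p² = 2 + d² − 2cos(α−β) + 2d(sin α − sin β) = 17.083101; p = √p² = 4.133171; φ = atan2(cos β − cos α, d + sin α − sin β) = -0.173041 rad; t = (φ − α) mod 2π = 1.643455 rad, q = (β − φ) mod 2π = 3.013083 rad → L = 3.18·(1.643455 + 4.133171 + 3.013083) = 3.18·8.789709 = 27.951275 m
RSR: p² = 2 + d² − 2cos(α−β) + 2d(sin β − sin α) = 44.137496; p = √p² = 6.643606; φ = atan2(cos α − cos β, d − sin α + sin β) = 0.107323 rad; t = (α − φ) mod 2π = 4.359367 rad, q = (φ − β) mod 2π = 3.550465 rad → L = 3.18·(4.359367 + 6.643606 + 3.550465) = 3.18·14.553438 = 46.279932 m
LSR: p² = d² − 2 + 2cos(α−β) + 2d(sin α + sin β) = 19.201862; p = √p² = 4.381993; φ = atan2(−cos α − cos β, d + sin α + sin β) − atan2(−2, p) = 0.679548 rad; t = (φ − α) mod 2π = 2.496044 rad, q = (φ − β) mod 2π = 4.122691 rad → L = 3.18·(2.496044 + 4.381993 + 4.122691) = 3.18·11.000727 = 34.982312 m
RSL: p² = d² − 2 + 2cos(α−β) − 2d(sin α + sin β) = 33.572163; p = √p² = 5.794149; φ = atan2(cos α + cos β, d − sin α − sin β) − atan2(2, p) = -0.529100 rad; t = (α − φ) mod 2π = 4.995790 rad, q = (β − φ) mod 2π = 3.369143 rad → L = 3.18·(4.995790 + 5.794149 + 3.369143) = 3.18·14.159081 = 45.025879 m
RLR: c = (6 − d² + 2cos(α−β) + 2d(sin α − sin β))/8 = -4.517187, |c| > 1 → infeasible
LRL: c = (6 − d² + 2cos(α−β) − 2d(sin α − sin β))/8 = -1.135388, |c| > 1 → infeasible
Shortest: LSL with L = 27.951275 m ≈ 27.9513 m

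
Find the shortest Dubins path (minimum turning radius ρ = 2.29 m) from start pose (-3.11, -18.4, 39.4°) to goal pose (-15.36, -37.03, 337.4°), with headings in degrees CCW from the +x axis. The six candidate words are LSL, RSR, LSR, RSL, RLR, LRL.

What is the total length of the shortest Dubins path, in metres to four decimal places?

Let ψ = atan2(Δy, Δx) = atan2(-18.63, -12.25) = -123.3266° be the start→goal bearing.
Normalize: d = |goal − start| / ρ = 22.296623/2.29 = 9.736517, α = (θ_start − ψ) mod 360° = 162.7266° = 2.840115 rad, β = (θ_goal − ψ) mod 360° = 100.7266° = 1.758011 rad.
Common terms: sin α = 0.296932, cos α = -0.954899, sin β = 0.982527, cos β = -0.186123, cos(α−β) = 0.469472, d² = 94.799756. Work in radians in the unit-radius frame; every candidate has L = ρ·(t + p + q).
LSL: p² = 2 + d² − 2cos(α−β) + 2d(sin α − sin β) = 82.510205; p = √p² = 9.083513; φ = atan2(cos β − cos α, d + sin α − sin β) = 0.084736 rad; t = (φ − α) mod 2π = 3.527806 rad, q = (β − φ) mod 2π = 1.673275 rad → L = 2.29·(3.527806 + 9.083513 + 1.673275) = 2.29·14.284594 = 32.711720 m
RSR: p² = 2 + d² − 2cos(α−β) + 2d(sin β − sin α) = 109.211421; p = √p² = 10.450427; φ = atan2(cos α − cos β, d − sin α + sin β) = -0.073631 rad; t = (α − φ) mod 2π = 2.913745 rad, q = (φ − β) mod 2π = 4.451544 rad → L = 2.29·(2.913745 + 10.450427 + 4.451544) = 2.29·17.815716 = 40.797990 m
LSR: p² = d² − 2 + 2cos(α−β) + 2d(sin α + sin β) = 118.653635; p = √p² = 10.892825; φ = atan2(−cos α − cos β, d + sin α + sin β) − atan2(−2, p) = 0.284795 rad; t = (φ − α) mod 2π = 3.727866 rad, q = (φ − β) mod 2π = 4.809970 rad → L = 2.29·(3.727866 + 10.892825 + 4.809970) = 2.29·19.430661 = 44.496214 m
RSL: p² = d² − 2 + 2cos(α−β) − 2d(sin α + sin β) = 68.823763; p = √p² = 8.296009; φ = atan2(cos α + cos β, d − sin α − sin β) − atan2(2, p) = -0.370675 rad; t = (α − φ) mod 2π = 3.210790 rad, q = (β − φ) mod 2π = 2.128686 rad → L = 2.29·(3.210790 + 8.296009 + 2.128686) = 2.29·13.635485 = 31.225260 m
RLR: c = (6 − d² + 2cos(α−β) + 2d(sin α − sin β))/8 = -12.651428, |c| > 1 → infeasible
LRL: c = (6 − d² + 2cos(α−β) − 2d(sin α − sin β))/8 = -9.313776, |c| > 1 → infeasible
Shortest: RSL with L = 31.225260 m ≈ 31.2253 m

31.2253 m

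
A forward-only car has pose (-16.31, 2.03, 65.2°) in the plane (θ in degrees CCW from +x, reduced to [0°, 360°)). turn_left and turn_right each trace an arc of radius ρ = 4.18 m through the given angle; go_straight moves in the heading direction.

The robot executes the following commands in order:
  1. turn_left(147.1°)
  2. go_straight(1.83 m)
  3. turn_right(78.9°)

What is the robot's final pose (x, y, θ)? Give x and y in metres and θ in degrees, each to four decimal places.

set_pose: (x, y, θ) = (-16.3100, 2.0300, 65.2000°), ρ = 4.18
turn_left(147.1°): centre at ρ to the left, rotate +147.1° → (-22.3381, 7.3165, 212.3000°)
go_straight(1.83): x += 1.83·cos θ, y += 1.83·sin θ → (-23.8849, 6.3386, 212.3000°)
turn_right(78.9°): centre at ρ to the right, rotate −78.9° → (-29.1556, 6.9998, 133.4000°)

(-29.1556, 6.9998, 133.4000°)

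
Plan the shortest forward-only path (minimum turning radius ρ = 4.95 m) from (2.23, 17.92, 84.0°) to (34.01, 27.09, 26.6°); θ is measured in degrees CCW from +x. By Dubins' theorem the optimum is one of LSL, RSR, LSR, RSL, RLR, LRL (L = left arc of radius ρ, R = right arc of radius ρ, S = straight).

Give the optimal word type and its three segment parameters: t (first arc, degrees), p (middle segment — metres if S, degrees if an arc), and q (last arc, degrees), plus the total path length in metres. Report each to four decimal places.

RSL: t = 74.6011°, p = 26.6147 m, q = 17.2011°, L = 34.5459 m

Let ψ = atan2(Δy, Δx) = atan2(9.17, 31.78) = 16.0953° be the start→goal bearing.
Normalize: d = |goal − start| / ρ = 33.076537/4.95 = 6.682129, α = (θ_start − ψ) mod 360° = 67.9047° = 1.185161 rad, β = (θ_goal − ψ) mod 360° = 10.5047° = 0.183342 rad.
Common terms: sin α = 0.926560, cos α = 0.376148, sin β = 0.182316, cos β = 0.983240, cos(α−β) = 0.538771, d² = 44.650844. Work in radians in the unit-radius frame; every candidate has L = ρ·(t + p + q).
LSL: p² = 2 + d² − 2cos(α−β) + 2d(sin α − sin β) = 55.519561; p = √p² = 7.451145; φ = atan2(cos β − cos α, d + sin α − sin β) = 0.081567 rad; t = (φ − α) mod 2π = 5.179591 rad, q = (β − φ) mod 2π = 0.101775 rad → L = 4.95·(5.179591 + 7.451145 + 0.101775) = 4.95·12.732511 = 63.025931 m
RSR: p² = 2 + d² − 2cos(α−β) + 2d(sin β − sin α) = 35.627043; p = √p² = 5.968839; φ = atan2(cos α − cos β, d − sin α + sin β) = -0.101886 rad; t = (α − φ) mod 2π = 1.287047 rad, q = (φ − β) mod 2π = 5.997957 rad → L = 4.95·(1.287047 + 5.968839 + 5.997957) = 4.95·13.253844 = 65.606526 m
LSR: p² = d² − 2 + 2cos(α−β) + 2d(sin α + sin β) = 58.547686; p = √p² = 7.651646; φ = atan2(−cos α − cos β, d + sin α + sin β) − atan2(−2, p) = 0.082919 rad; t = (φ − α) mod 2π = 5.180944 rad, q = (φ − β) mod 2π = 6.182763 rad → L = 4.95·(5.180944 + 7.651646 + 6.182763) = 4.95·19.015352 = 94.125994 m
RSL: p² = d² − 2 + 2cos(α−β) − 2d(sin α + sin β) = 28.909085; p = √p² = 5.376717; φ = atan2(cos α + cos β, d − sin α − sin β) − atan2(2, p) = -0.116874 rad; t = (α − φ) mod 2π = 1.302034 rad, q = (β − φ) mod 2π = 0.300215 rad → L = 4.95·(1.302034 + 5.376717 + 0.300215) = 4.95·6.978967 = 34.545886 m
RLR: c = (6 − d² + 2cos(α−β) + 2d(sin α − sin β))/8 = -3.453380, |c| > 1 → infeasible
LRL: c = (6 − d² + 2cos(α−β) − 2d(sin α − sin β))/8 = -5.939945, |c| > 1 → infeasible
Shortest: RSL with L = 34.545886 m ≈ 34.5459 m
Convert RSL to answer units (arcs ×180/π): t = 1.302034·180/π = 74.6011°, p = ρ·p = 4.95·5.376717 = 26.6147 m, q = 0.300215·180/π = 17.2011°, L = 34.5459 m.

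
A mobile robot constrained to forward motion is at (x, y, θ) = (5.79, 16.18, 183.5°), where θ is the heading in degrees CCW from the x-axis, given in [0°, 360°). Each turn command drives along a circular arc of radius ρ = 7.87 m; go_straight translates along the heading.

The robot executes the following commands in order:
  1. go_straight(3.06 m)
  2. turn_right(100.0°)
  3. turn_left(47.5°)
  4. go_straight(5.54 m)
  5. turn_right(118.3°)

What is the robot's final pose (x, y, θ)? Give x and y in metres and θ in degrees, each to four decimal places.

(-6.8692, 47.8152, 12.7000°)

set_pose: (x, y, θ) = (5.7900, 16.1800, 183.5000°), ρ = 7.87
go_straight(3.06): x += 3.06·cos θ, y += 3.06·sin θ → (2.7357, 15.9932, 183.5000°)
turn_right(100.0°): centre at ρ to the right, rotate −100.0° → (-5.5642, 24.7394, 83.5000°)
turn_left(47.5°): centre at ρ to the left, rotate +47.5° → (-7.4440, 30.7935, 131.0000°)
go_straight(5.54): x += 5.54·cos θ, y += 5.54·sin θ → (-11.0786, 34.9746, 131.0000°)
turn_right(118.3°): centre at ρ to the right, rotate −118.3° → (-6.8692, 47.8152, 12.7000°)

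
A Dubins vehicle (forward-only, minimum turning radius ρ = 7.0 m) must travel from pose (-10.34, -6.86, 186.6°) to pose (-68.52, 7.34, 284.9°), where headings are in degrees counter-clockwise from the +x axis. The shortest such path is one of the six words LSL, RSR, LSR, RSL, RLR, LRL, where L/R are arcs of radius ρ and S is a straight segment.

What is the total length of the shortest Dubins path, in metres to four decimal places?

69.4297 m

Let ψ = atan2(Δy, Δx) = atan2(14.20, -58.18) = 166.2840° be the start→goal bearing.
Normalize: d = |goal − start| / ρ = 59.887832/7.0 = 8.555405, α = (θ_start − ψ) mod 360° = 20.3160° = 0.354582 rad, β = (θ_goal − ψ) mod 360° = 118.6160° = 2.070240 rad.
Common terms: sin α = 0.347198, cos α = 0.937792, sin β = 0.877849, cos β = -0.478937, cos(α−β) = -0.144356, d² = 73.194947. Work in radians in the unit-radius frame; every candidate has L = ρ·(t + p + q).
LSL: p² = 2 + d² − 2cos(α−β) + 2d(sin α − sin β) = 66.403791; p = √p² = 8.148852; φ = atan2(cos β − cos α, d + sin α − sin β) = -0.174744 rad; t = (φ − α) mod 2π = 5.753859 rad, q = (β − φ) mod 2π = 2.244985 rad → L = 7.0·(5.753859 + 8.148852 + 2.244985) = 7.0·16.147696 = 113.033873 m
RSR: p² = 2 + d² − 2cos(α−β) + 2d(sin β − sin α) = 84.563527; p = √p² = 9.195843; φ = atan2(cos α − cos β, d − sin α + sin β) = 0.154678 rad; t = (α − φ) mod 2π = 0.199904 rad, q = (φ − β) mod 2π = 4.367623 rad → L = 7.0·(0.199904 + 9.195843 + 4.367623) = 7.0·13.763370 = 96.343587 m
LSR: p² = d² − 2 + 2cos(α−β) + 2d(sin α + sin β) = 91.867781; p = √p² = 9.584768; φ = atan2(−cos α − cos β, d + sin α + sin β) − atan2(−2, p) = 0.158832 rad; t = (φ − α) mod 2π = 6.087435 rad, q = (φ − β) mod 2π = 4.371777 rad → L = 7.0·(6.087435 + 9.584768 + 4.371777) = 7.0·20.043980 = 140.307861 m
RSL: p² = d² − 2 + 2cos(α−β) − 2d(sin α + sin β) = 49.944688; p = √p² = 7.067156; φ = atan2(cos α + cos β, d − sin α − sin β) − atan2(2, p) = -0.213273 rad; t = (α − φ) mod 2π = 0.567854 rad, q = (β − φ) mod 2π = 2.283513 rad → L = 7.0·(0.567854 + 7.067156 + 2.283513) = 7.0·9.918523 = 69.429663 m
RLR: c = (6 − d² + 2cos(α−β) + 2d(sin α − sin β))/8 = -9.570441, |c| > 1 → infeasible
LRL: c = (6 − d² + 2cos(α−β) − 2d(sin α − sin β))/8 = -7.300474, |c| > 1 → infeasible
Shortest: RSL with L = 69.429663 m ≈ 69.4297 m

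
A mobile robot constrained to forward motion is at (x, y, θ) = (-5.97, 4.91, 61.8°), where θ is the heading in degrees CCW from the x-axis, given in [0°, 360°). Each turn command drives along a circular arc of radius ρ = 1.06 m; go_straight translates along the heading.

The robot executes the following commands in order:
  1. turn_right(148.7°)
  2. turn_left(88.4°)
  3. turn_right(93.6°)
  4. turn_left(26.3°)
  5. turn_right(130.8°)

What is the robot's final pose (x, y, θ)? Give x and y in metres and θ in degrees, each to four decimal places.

set_pose: (x, y, θ) = (-5.9700, 4.9100, 61.8000°), ρ = 1.06
turn_right(148.7°): centre at ρ to the right, rotate −148.7° → (-3.9774, 4.4664, -86.9000° ≡ 273.1000°)
turn_left(88.4°): centre at ρ to the left, rotate +88.4° → (-2.8912, 3.4641, 361.5000° ≡ 1.5000°)
turn_right(93.6°): centre at ρ to the right, rotate −93.6° → (-1.8041, 2.3656, -92.1000° ≡ 267.9000°)
turn_left(26.3°): centre at ρ to the left, rotate +26.3° → (-1.7117, 1.8923, 294.2000°)
turn_right(130.8°): centre at ρ to the right, rotate −130.8° → (-2.9814, 0.4419, 163.4000°)

(-2.9814, 0.4419, 163.4000°)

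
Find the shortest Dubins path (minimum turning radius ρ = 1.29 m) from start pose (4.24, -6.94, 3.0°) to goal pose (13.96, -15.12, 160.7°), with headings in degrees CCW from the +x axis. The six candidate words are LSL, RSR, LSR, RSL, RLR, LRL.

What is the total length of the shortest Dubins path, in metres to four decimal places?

Let ψ = atan2(Δy, Δx) = atan2(-8.18, 9.72) = -40.0828° be the start→goal bearing.
Normalize: d = |goal − start| / ρ = 12.703968/1.29 = 9.848037, α = (θ_start − ψ) mod 360° = 43.0828° = 0.751936 rad, β = (θ_goal − ψ) mod 360° = 200.7828° = 3.504320 rad.
Common terms: sin α = 0.683054, cos α = 0.730368, sin β = -0.354826, cos β = -0.934933, cos(α−β) = -0.925210, d² = 96.983835. Work in radians in the unit-radius frame; every candidate has L = ρ·(t + p + q).
LSL: p² = 2 + d² − 2cos(α−β) + 2d(sin α − sin β) = 121.276405; p = √p² = 11.012557; φ = atan2(cos β − cos α, d + sin α − sin β) = -0.151801 rad; t = (φ − α) mod 2π = 5.379449 rad, q = (β − φ) mod 2π = 3.656121 rad → L = 1.29·(5.379449 + 11.012557 + 3.656121) = 1.29·20.048126 = 25.862083 m
RSR: p² = 2 + d² − 2cos(α−β) + 2d(sin β − sin α) = 80.392104; p = √p² = 8.966164; φ = atan2(cos α − cos β, d − sin α + sin β) = 0.186816 rad; t = (α − φ) mod 2π = 0.565119 rad, q = (φ − β) mod 2π = 2.965682 rad → L = 1.29·(0.565119 + 8.966164 + 2.965682) = 1.29·12.496965 = 16.121085 m
LSR: p² = d² − 2 + 2cos(α−β) + 2d(sin α + sin β) = 99.598227; p = √p² = 9.979891; φ = atan2(−cos α − cos β, d + sin α + sin β) − atan2(−2, p) = 0.217882 rad; t = (φ − α) mod 2π = 5.749132 rad, q = (φ − β) mod 2π = 2.996748 rad → L = 1.29·(5.749132 + 9.979891 + 2.996748) = 1.29·18.725771 = 24.156244 m
RSL: p² = d² − 2 + 2cos(α−β) − 2d(sin α + sin β) = 86.668605; p = √p² = 9.309597; φ = atan2(cos α + cos β, d − sin α − sin β) − atan2(2, p) = -0.233101 rad; t = (α − φ) mod 2π = 0.985036 rad, q = (β − φ) mod 2π = 3.737421 rad → L = 1.29·(0.985036 + 9.309597 + 3.737421) = 1.29·14.032055 = 18.101350 m
RLR: c = (6 − d² + 2cos(α−β) + 2d(sin α − sin β))/8 = -9.049013, |c| > 1 → infeasible
LRL: c = (6 − d² + 2cos(α−β) − 2d(sin α − sin β))/8 = -14.159551, |c| > 1 → infeasible
Shortest: RSR with L = 16.121085 m ≈ 16.1211 m

16.1211 m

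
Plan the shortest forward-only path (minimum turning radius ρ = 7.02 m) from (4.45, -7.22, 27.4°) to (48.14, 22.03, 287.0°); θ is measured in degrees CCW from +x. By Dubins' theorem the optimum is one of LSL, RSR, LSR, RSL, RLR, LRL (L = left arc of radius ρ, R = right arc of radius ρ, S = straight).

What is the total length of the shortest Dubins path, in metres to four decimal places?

Let ψ = atan2(Δy, Δx) = atan2(29.25, 43.69) = 33.8019° be the start→goal bearing.
Normalize: d = |goal − start| / ρ = 52.577358/7.02 = 7.489652, α = (θ_start − ψ) mod 360° = 353.5981° = 6.171451 rad, β = (θ_goal − ψ) mod 360° = 253.1981° = 4.419141 rad.
Common terms: sin α = -0.111502, cos α = 0.993764, sin β = -0.957310, cos β = -0.289063, cos(α−β) = -0.180519, d² = 56.094890. Work in radians in the unit-radius frame; every candidate has L = ρ·(t + p + q).
LSL: p² = 2 + d² − 2cos(α−β) + 2d(sin α − sin β) = 71.125545; p = √p² = 8.433596; φ = atan2(cos β − cos α, d + sin α − sin β) = -0.152702 rad; t = (φ − α) mod 2π = 6.242218 rad, q = (β − φ) mod 2π = 4.571843 rad → L = 7.02·(6.242218 + 8.433596 + 4.571843) = 7.02·19.247656 = 135.118547 m
RSR: p² = 2 + d² − 2cos(α−β) + 2d(sin β − sin α) = 45.786311; p = √p² = 6.766558; φ = atan2(cos α − cos β, d − sin α + sin β) = 0.190738 rad; t = (α − φ) mod 2π = 5.980713 rad, q = (φ − β) mod 2π = 2.054783 rad → L = 7.02·(5.980713 + 6.766558 + 2.054783) = 7.02·14.802054 = 103.910420 m
LSR: p² = d² − 2 + 2cos(α−β) + 2d(sin α + sin β) = 37.723795; p = √p² = 6.141970; φ = atan2(−cos α − cos β, d + sin α + sin β) − atan2(−2, p) = 0.205486 rad; t = (φ − α) mod 2π = 0.317220 rad, q = (φ − β) mod 2π = 2.069530 rad → L = 7.02·(0.317220 + 6.141970 + 2.069530) = 7.02·8.528720 = 59.871615 m
RSL: p² = d² − 2 + 2cos(α−β) − 2d(sin α + sin β) = 69.743908; p = √p² = 8.351282; φ = atan2(cos α + cos β, d − sin α − sin β) − atan2(2, p) = -0.152903 rad; t = (α − φ) mod 2π = 0.041169 rad, q = (β − φ) mod 2π = 4.572043 rad → L = 7.02·(0.041169 + 8.351282 + 4.572043) = 7.02·12.964494 = 91.010748 m
RLR: c = (6 − d² + 2cos(α−β) + 2d(sin α − sin β))/8 = -4.723289, |c| > 1 → infeasible
LRL: c = (6 − d² + 2cos(α−β) − 2d(sin α − sin β))/8 = -7.890693, |c| > 1 → infeasible
Shortest: LSR with L = 59.871615 m ≈ 59.8716 m

59.8716 m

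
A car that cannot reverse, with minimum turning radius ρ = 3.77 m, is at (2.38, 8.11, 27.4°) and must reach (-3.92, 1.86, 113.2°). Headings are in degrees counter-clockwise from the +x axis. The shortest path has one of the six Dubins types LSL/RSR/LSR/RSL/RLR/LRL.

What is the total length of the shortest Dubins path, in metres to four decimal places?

Let ψ = atan2(Δy, Δx) = atan2(-6.25, -6.30) = -135.2283° be the start→goal bearing.
Normalize: d = |goal − start| / ρ = 8.874261/3.77 = 2.353915, α = (θ_start − ψ) mod 360° = 162.6283° = 2.838399 rad, β = (θ_goal − ψ) mod 360° = 248.4283° = 4.335891 rad.
Common terms: sin α = 0.298570, cos α = -0.954388, sin β = -0.929958, cos β = -0.367666, cos(α−β) = 0.073238, d² = 5.540917. Work in radians in the unit-radius frame; every candidate has L = ρ·(t + p + q).
LSL: p² = 2 + d² − 2cos(α−β) + 2d(sin α − sin β) = 13.178142; p = √p² = 3.630171; φ = atan2(cos β − cos α, d + sin α − sin β) = 0.162336 rad; t = (φ − α) mod 2π = 3.607122 rad, q = (β − φ) mod 2π = 4.173555 rad → L = 3.77·(3.607122 + 3.630171 + 4.173555) = 3.77·11.410849 = 43.018900 m
RSR: p² = 2 + d² − 2cos(α−β) + 2d(sin β − sin α) = 1.610739; p = √p² = 1.269149; φ = atan2(cos α − cos β, d − sin α + sin β) = -0.480582 rad; t = (α − φ) mod 2π = 3.318981 rad, q = (φ − β) mod 2π = 1.466712 rad → L = 3.77·(3.318981 + 1.269149 + 1.466712) = 3.77·6.054842 = 22.826754 m
LSR: p² = d² − 2 + 2cos(α−β) + 2d(sin α + sin β) = 0.714926; p = √p² = 0.845533; φ = atan2(−cos α − cos β, d + sin α + sin β) − atan2(−2, p) = 1.825432 rad; t = (φ − α) mod 2π = 5.270218 rad, q = (φ − β) mod 2π = 3.772726 rad → L = 3.77·(5.270218 + 0.845533 + 3.772726) = 3.77·9.888476 = 37.279556 m
RSL: p² = d² − 2 + 2cos(α−β) − 2d(sin α + sin β) = 6.659861; p = √p² = 2.580671; φ = atan2(cos α + cos β, d − sin α − sin β) − atan2(2, p) = -1.076201 rad; t = (α − φ) mod 2π = 3.914599 rad, q = (β − φ) mod 2π = 5.412092 rad → L = 3.77·(3.914599 + 2.580671 + 5.412092) = 3.77·11.907362 = 44.890755 m
RLR: c = (6 − d² + 2cos(α−β) + 2d(sin α − sin β))/8 = 0.798658; p = 2π − arccos c = 5.637450 rad; φ = atan2(cos α − cos β, d − sin α + sin β) = -0.480582 rad; t = (α − φ + p/2) mod 2π = 6.137706 rad, q = (α − β − t + p) mod 2π = 4.285437 rad → L = 3.77·(6.137706 + 5.637450 + 4.285437) = 3.77·16.060593 = 60.548436 m
LRL: c = (6 − d² + 2cos(α−β) − 2d(sin α − sin β))/8 = -0.647268; p = 2π − arccos c = 4.008394 rad; φ = atan2(cos β − cos α, d + sin α − sin β) = 0.162336 rad; t = (φ − α + p/2) mod 2π = 5.611320 rad, q = (β − α − t + p) mod 2π = 6.177753 rad → L = 3.77·(5.611320 + 4.008394 + 6.177753) = 3.77·15.797467 = 59.556449 m
Shortest: RSR with L = 22.826754 m ≈ 22.8268 m

22.8268 m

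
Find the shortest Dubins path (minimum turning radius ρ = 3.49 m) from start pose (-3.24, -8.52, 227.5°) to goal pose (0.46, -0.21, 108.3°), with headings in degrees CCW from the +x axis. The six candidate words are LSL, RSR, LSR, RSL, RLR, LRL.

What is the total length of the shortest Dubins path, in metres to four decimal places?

24.4862 m

Let ψ = atan2(Δy, Δx) = atan2(8.31, 3.70) = 65.9991° be the start→goal bearing.
Normalize: d = |goal − start| / ρ = 9.096488/3.49 = 2.606444, α = (θ_start − ψ) mod 360° = 161.5009° = 2.818722 rad, β = (θ_goal − ψ) mod 360° = 42.3009° = 0.738289 rad.
Common terms: sin α = 0.317290, cos α = -0.948328, sin β = 0.673024, cos β = 0.739621, cos(α−β) = -0.487860, d² = 6.793548. Work in radians in the unit-radius frame; every candidate has L = ρ·(t + p + q).
LSL: p² = 2 + d² − 2cos(α−β) + 2d(sin α − sin β) = 7.914871; p = √p² = 2.813338; φ = atan2(cos β − cos α, d + sin α − sin β) = 0.643477 rad; t = (φ − α) mod 2π = 4.107941 rad, q = (β − φ) mod 2π = 0.094812 rad → L = 3.49·(4.107941 + 2.813338 + 0.094812) = 3.49·7.016091 = 24.486157 m
RSR: p² = 2 + d² − 2cos(α−β) + 2d(sin β − sin α) = 11.623665; p = √p² = 3.409350; φ = atan2(cos α − cos β, d − sin α + sin β) = -0.517943 rad; t = (α − φ) mod 2π = 3.336665 rad, q = (φ − β) mod 2π = 5.026953 rad → L = 3.49·(3.336665 + 3.409350 + 5.026953) = 3.49·11.772967 = 41.087656 m
LSR: p² = d² − 2 + 2cos(α−β) + 2d(sin α + sin β) = 8.980225; p = √p² = 2.996702; φ = atan2(−cos α − cos β, d + sin α + sin β) − atan2(−2, p) = 0.646472 rad; t = (φ − α) mod 2π = 4.110935 rad, q = (φ − β) mod 2π = 6.191368 rad → L = 3.49·(4.110935 + 2.996702 + 6.191368) = 3.49·13.299006 = 46.413530 m
RSL: p² = d² − 2 + 2cos(α−β) − 2d(sin α + sin β) = -1.344566 < 0 → infeasible
RLR: c = (6 − d² + 2cos(α−β) + 2d(sin α − sin β))/8 = -0.452958; p = 2π − arccos c = 4.242308 rad; φ = atan2(cos α − cos β, d − sin α + sin β) = -0.517943 rad; t = (α − φ + p/2) mod 2π = 5.457819 rad, q = (α − β − t + p) mod 2π = 0.864922 rad → L = 3.49·(5.457819 + 4.242308 + 0.864922) = 3.49·10.565049 = 36.872022 m
LRL: c = (6 − d² + 2cos(α−β) − 2d(sin α − sin β))/8 = 0.010641; p = 2π − arccos c = 4.723030 rad; φ = atan2(cos β − cos α, d + sin α − sin β) = 0.643477 rad; t = (φ − α + p/2) mod 2π = 0.186271 rad, q = (β − α − t + p) mod 2π = 2.456327 rad → L = 3.49·(0.186271 + 4.723030 + 2.456327) = 3.49·7.365628 = 25.706043 m
Shortest: LSL with L = 24.486157 m ≈ 24.4862 m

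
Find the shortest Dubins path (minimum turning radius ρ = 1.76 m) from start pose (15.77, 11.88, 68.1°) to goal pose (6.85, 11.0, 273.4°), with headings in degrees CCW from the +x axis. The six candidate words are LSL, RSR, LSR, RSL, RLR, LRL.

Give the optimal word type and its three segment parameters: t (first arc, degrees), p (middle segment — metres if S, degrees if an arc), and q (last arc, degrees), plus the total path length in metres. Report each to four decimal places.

LSL: t = 126.4184°, p = 5.7125 m, q = 78.8816°, L = 12.0189 m

Let ψ = atan2(Δy, Δx) = atan2(-0.88, -8.92) = -174.3657° be the start→goal bearing.
Normalize: d = |goal − start| / ρ = 8.963303/1.76 = 5.092786, α = (θ_start − ψ) mod 360° = 242.4657° = 4.231825 rad, β = (θ_goal − ψ) mod 360° = 87.7657° = 1.531801 rad.
Common terms: sin α = -0.886735, cos α = -0.462279, sin β = 0.999240, cos β = 0.038985, cos(α−β) = -0.904083, d² = 25.936467. Work in radians in the unit-radius frame; every candidate has L = ρ·(t + p + q).
LSL: p² = 2 + d² − 2cos(α−β) + 2d(sin α − sin β) = 10.534906; p = √p² = 3.245752; φ = atan2(cos β − cos α, d + sin α − sin β) = 0.155058 rad; t = (φ − α) mod 2π = 2.206418 rad, q = (β − φ) mod 2π = 1.376743 rad → L = 1.76·(2.206418 + 3.245752 + 1.376743) = 1.76·6.828913 = 12.018887 m
RSR: p² = 2 + d² − 2cos(α−β) + 2d(sin β − sin α) = 48.954358; p = √p² = 6.996739; φ = atan2(cos α − cos β, d − sin α + sin β) = -0.071704 rad; t = (α − φ) mod 2π = 4.303529 rad, q = (φ − β) mod 2π = 4.679680 rad → L = 1.76·(4.303529 + 6.996739 + 4.679680) = 1.76·15.979949 = 28.124710 m
LSR: p² = d² − 2 + 2cos(α−β) + 2d(sin α + sin β) = 23.274232; p = √p² = 4.824337; φ = atan2(−cos α − cos β, d + sin α + sin β) − atan2(−2, p) = 0.474140 rad; t = (φ − α) mod 2π = 2.525500 rad, q = (φ − β) mod 2π = 5.225524 rad → L = 1.76·(2.525500 + 4.824337 + 5.225524) = 1.76·12.575362 = 22.132637 m
RSL: p² = d² − 2 + 2cos(α−β) − 2d(sin α + sin β) = 20.982371; p = √p² = 4.580652; φ = atan2(cos α + cos β, d − sin α − sin β) − atan2(2, p) = -0.496461 rad; t = (α − φ) mod 2π = 4.728286 rad, q = (β − φ) mod 2π = 2.028262 rad → L = 1.76·(4.728286 + 4.580652 + 2.028262) = 1.76·11.337200 = 19.953472 m
RLR: c = (6 − d² + 2cos(α−β) + 2d(sin α − sin β))/8 = -5.119295, |c| > 1 → infeasible
LRL: c = (6 − d² + 2cos(α−β) − 2d(sin α − sin β))/8 = -0.316863; p = 2π − arccos c = 4.389969 rad; φ = atan2(cos β − cos α, d + sin α − sin β) = 0.155058 rad; t = (φ − α + p/2) mod 2π = 4.401402 rad, q = (β − α − t + p) mod 2π = 3.571728 rad → L = 1.76·(4.401402 + 4.389969 + 3.571728) = 1.76·12.363098 = 21.759052 m
Shortest: LSL with L = 12.018887 m ≈ 12.0189 m
Convert LSL to answer units (arcs ×180/π): t = 2.206418·180/π = 126.4184°, p = ρ·p = 1.76·3.245752 = 5.7125 m, q = 1.376743·180/π = 78.8816°, L = 12.0189 m.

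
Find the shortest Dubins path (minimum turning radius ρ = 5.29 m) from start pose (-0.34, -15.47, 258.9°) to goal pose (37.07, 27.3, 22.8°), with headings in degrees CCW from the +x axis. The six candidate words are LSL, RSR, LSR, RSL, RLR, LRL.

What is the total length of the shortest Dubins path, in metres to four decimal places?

69.1429 m

Let ψ = atan2(Δy, Δx) = atan2(42.77, 37.41) = 48.8245° be the start→goal bearing.
Normalize: d = |goal − start| / ρ = 56.822364/5.29 = 10.741468, α = (θ_start − ψ) mod 360° = 210.0755° = 3.666509 rad, β = (θ_goal − ψ) mod 360° = 333.9755° = 5.828972 rad.
Common terms: sin α = -0.501141, cos α = -0.865366, sin β = -0.438756, cos β = 0.898606, cos(α−β) = -0.557745, d² = 115.379126. Work in radians in the unit-radius frame; every candidate has L = ρ·(t + p + q).
LSL: p² = 2 + d² − 2cos(α−β) + 2d(sin α − sin β) = 117.154403; p = √p² = 10.823789; φ = atan2(cos β − cos α, d + sin α − sin β) = 0.163702 rad; t = (φ − α) mod 2π = 2.780378 rad, q = (β − φ) mod 2π = 5.665270 rad → L = 5.29·(2.780378 + 10.823789 + 5.665270) = 5.29·19.269437 = 101.935322 m
RSR: p² = 2 + d² − 2cos(α−β) + 2d(sin β − sin α) = 119.834830; p = √p² = 10.946910; φ = atan2(cos α − cos β, d − sin α + sin β) = -0.161844 rad; t = (α − φ) mod 2π = 3.828353 rad, q = (φ − β) mod 2π = 0.292369 rad → L = 5.29·(3.828353 + 10.946910 + 0.292369) = 5.29·15.067632 = 79.707773 m
LSR: p² = d² − 2 + 2cos(α−β) + 2d(sin α + sin β) = 92.071907; p = √p² = 9.595411; φ = atan2(−cos α − cos β, d + sin α + sin β) − atan2(−2, p) = 0.202100 rad; t = (φ − α) mod 2π = 2.818776 rad, q = (φ − β) mod 2π = 0.656313 rad → L = 5.29·(2.818776 + 9.595411 + 0.656313) = 5.29·13.070499 = 69.142942 m
RSL: p² = d² − 2 + 2cos(α−β) − 2d(sin α + sin β) = 132.455365; p = √p² = 11.508925; φ = atan2(cos α + cos β, d − sin α − sin β) − atan2(2, p) = -0.169214 rad; t = (α − φ) mod 2π = 3.835723 rad, q = (β − φ) mod 2π = 5.998186 rad → L = 5.29·(3.835723 + 11.508925 + 5.998186) = 5.29·21.342835 = 112.903597 m
RLR: c = (6 − d² + 2cos(α−β) + 2d(sin α − sin β))/8 = -13.979354, |c| > 1 → infeasible
LRL: c = (6 − d² + 2cos(α−β) − 2d(sin α − sin β))/8 = -13.644300, |c| > 1 → infeasible
Shortest: LSR with L = 69.142942 m ≈ 69.1429 m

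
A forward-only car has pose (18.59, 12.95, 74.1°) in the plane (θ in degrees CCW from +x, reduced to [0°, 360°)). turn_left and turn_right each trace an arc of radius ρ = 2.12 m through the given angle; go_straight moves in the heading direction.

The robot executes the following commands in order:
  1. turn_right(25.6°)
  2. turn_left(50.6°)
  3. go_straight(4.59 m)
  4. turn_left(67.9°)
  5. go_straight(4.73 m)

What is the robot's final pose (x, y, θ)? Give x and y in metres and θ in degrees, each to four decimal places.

set_pose: (x, y, θ) = (18.5900, 12.9500, 74.1000°), ρ = 2.12
turn_right(25.6°): centre at ρ to the right, rotate −25.6° → (19.0411, 13.7740, 48.5000°)
turn_left(50.6°): centre at ρ to the left, rotate +50.6° → (19.5466, 15.5140, 99.1000°)
go_straight(4.59): x += 4.59·cos θ, y += 4.59·sin θ → (18.8207, 20.0462, 99.1000°)
turn_left(67.9°): centre at ρ to the left, rotate +67.9° → (17.2043, 21.7766, 167.0000°)
go_straight(4.73): x += 4.73·cos θ, y += 4.73·sin θ → (12.5955, 22.8406, 167.0000°)

(12.5955, 22.8406, 167.0000°)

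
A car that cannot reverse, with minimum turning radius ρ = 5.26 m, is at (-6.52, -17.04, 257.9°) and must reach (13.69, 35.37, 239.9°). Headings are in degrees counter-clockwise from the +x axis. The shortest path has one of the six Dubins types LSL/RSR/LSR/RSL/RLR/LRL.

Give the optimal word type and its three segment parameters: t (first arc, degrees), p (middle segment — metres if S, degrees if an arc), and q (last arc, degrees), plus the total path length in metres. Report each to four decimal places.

LSL: t = 171.0131°, p = 54.5259 m, q = 170.9869°, L = 85.9230 m

Let ψ = atan2(Δy, Δx) = atan2(52.41, 20.21) = 68.9127° be the start→goal bearing.
Normalize: d = |goal − start| / ρ = 56.171632/5.26 = 10.679017, α = (θ_start − ψ) mod 360° = 188.9873° = 3.298451 rad, β = (θ_goal − ψ) mod 360° = 170.9873° = 2.984292 rad.
Common terms: sin α = -0.156216, cos α = -0.987723, sin β = 0.156653, cos β = -0.987654, cos(α−β) = 0.951057, d² = 114.041413. Work in radians in the unit-radius frame; every candidate has L = ρ·(t + p + q).
LSL: p² = 2 + d² − 2cos(α−β) + 2d(sin α − sin β) = 107.457035; p = √p² = 10.366148; φ = atan2(cos β − cos α, d + sin α − sin β) = 0.000007 rad; t = (φ − α) mod 2π = 2.984741 rad, q = (β − φ) mod 2π = 2.984285 rad → L = 5.26·(2.984741 + 10.366148 + 2.984285) = 5.26·16.335175 = 85.923018 m
RSR: p² = 2 + d² − 2cos(α−β) + 2d(sin β − sin α) = 120.821565; p = √p² = 10.991886; φ = atan2(cos α − cos β, d − sin α + sin β) = -0.000006 rad; t = (α − φ) mod 2π = 3.298457 rad, q = (φ − β) mod 2π = 3.298887 rad → L = 5.26·(3.298457 + 10.991886 + 3.298887) = 5.26·17.589231 = 92.519355 m
LSR: p² = d² − 2 + 2cos(α−β) + 2d(sin α + sin β) = 113.952871; p = √p² = 10.674871; φ = atan2(−cos α − cos β, d + sin α + sin β) − atan2(−2, p) = 0.368111 rad; t = (φ − α) mod 2π = 3.352846 rad, q = (φ − β) mod 2π = 3.667005 rad → L = 5.26·(3.352846 + 10.674871 + 3.667005) = 5.26·17.694722 = 93.074237 m
RSL: p² = d² − 2 + 2cos(α−β) − 2d(sin α + sin β) = 113.934181; p = √p² = 10.673996; φ = atan2(cos α + cos β, d − sin α − sin β) − atan2(2, p) = -0.368141 rad; t = (α − φ) mod 2π = 3.666592 rad, q = (β − φ) mod 2π = 3.352432 rad → L = 5.26·(3.666592 + 10.673996 + 3.352432) = 5.26·17.693019 = 93.065282 m
RLR: c = (6 − d² + 2cos(α−β) + 2d(sin α − sin β))/8 = -14.102696, |c| > 1 → infeasible
LRL: c = (6 − d² + 2cos(α−β) − 2d(sin α − sin β))/8 = -12.432129, |c| > 1 → infeasible
Shortest: LSL with L = 85.923018 m ≈ 85.9230 m
Convert LSL to answer units (arcs ×180/π): t = 2.984741·180/π = 171.0131°, p = ρ·p = 5.26·10.366148 = 54.5259 m, q = 2.984285·180/π = 170.9869°, L = 85.9230 m.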